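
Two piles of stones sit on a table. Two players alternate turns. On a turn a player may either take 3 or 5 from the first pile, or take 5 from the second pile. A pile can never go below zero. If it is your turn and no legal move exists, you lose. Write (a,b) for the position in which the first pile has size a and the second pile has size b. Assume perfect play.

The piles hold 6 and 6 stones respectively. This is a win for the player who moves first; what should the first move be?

Move to (3,6).

Label each position W (a win for the player to move) or L (a loss). A position with no legal move is L; any other position is W exactly when some move reaches an L, and L when every move reaches a W.
No move ever increases a pile, so every position that can arise here has a ≤ 6 and b ≤ 6; it is enough to label the cells with 0 ≤ a ≤ 6 and 0 ≤ b ≤ 6.
Every move lowers a or b (never raises either), so fill the grid row by row in increasing a, and left to right within a row: each cell's successors are then already labelled.
      b=0  b=1  b=2  b=3  b=4  b=5  b=6
a=0:    L    L    L    L    L    W    W
a=1:    L    L    L    L    L    W    W
a=2:    L    L    L    L    L    W    W
a=3:    W    W    W    W    W    L    L
a=4:    W    W    W    W    W    L    L
a=5:    W    W    W    W    W    L    L
a=6:    W    W    W    W    W    W    W
Cells with no legal move (terminal, hence L): (0,0), (0,1), (0,2), (0,3), (0,4), (1,0), (1,1), (1,2), (1,3), (1,4), (2,0), (2,1), (2,2), (2,3), (2,4).
The remaining L cells, each justified by listing all of its moves:
(3,5): moves to (0,5)(W), (3,0)(W); every one is W ⇒ L
(3,6): moves to (0,6)(W), (3,1)(W); every one is W ⇒ L
(4,5): moves to (1,5)(W), (4,0)(W); every one is W ⇒ L
(4,6): moves to (1,6)(W), (4,1)(W); every one is W ⇒ L
(5,5): moves to (2,5)(W), (0,5)(W), (5,0)(W); every one is W ⇒ L
(5,6): moves to (2,6)(W), (0,6)(W), (5,1)(W); every one is W ⇒ L
Every other cell has at least one move into one of the L cells above, so it is W.
From (6,6), the L positions reachable in one move are: (3,6).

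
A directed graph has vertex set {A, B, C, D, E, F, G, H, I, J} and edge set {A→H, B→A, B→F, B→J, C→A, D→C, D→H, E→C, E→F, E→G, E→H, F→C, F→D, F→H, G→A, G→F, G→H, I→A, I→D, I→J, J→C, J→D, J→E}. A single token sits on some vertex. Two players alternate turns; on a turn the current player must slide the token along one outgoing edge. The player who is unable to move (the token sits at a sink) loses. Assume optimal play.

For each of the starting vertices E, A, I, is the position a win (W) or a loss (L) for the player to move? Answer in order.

Compute win/loss labels from the base case upward. A position with no move is L. Any other position is W if it can reach an L in one move, else L.
Every edge goes from a vertex to one that appears earlier in the order H, A, C, D, F, G, E, J, B, I, so processing vertices in that order labels each vertex after all of its successors.
H: no outgoing edge → L
A: W (go to H, an L position)
C: L (sole option A(W) is W)
D: W (go to C, an L position)
F: W (go to C, an L position)
G: W (go to H, an L position)
E: W (go to C, an L position)
J: W (go to C, an L position)
B: L (options J(W), F(W), A(W) are all W)
I: L (options J(W), D(W), A(W) are all W)

E: W, A: W, I: L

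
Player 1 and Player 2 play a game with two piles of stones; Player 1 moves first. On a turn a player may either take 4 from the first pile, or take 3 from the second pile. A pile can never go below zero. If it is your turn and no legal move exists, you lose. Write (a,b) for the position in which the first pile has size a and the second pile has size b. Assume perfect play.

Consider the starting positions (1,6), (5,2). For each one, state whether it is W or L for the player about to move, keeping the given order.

(1,6): L, (5,2): W

Label each position W (a win for the player to move) or L (a loss). A position with no legal move is L; any other position is W exactly when some move reaches an L, and L when every move reaches a W.
No move ever increases a pile, so every position that can arise here has a ≤ 5 and b ≤ 6; it is enough to label the cells with 0 ≤ a ≤ 5 and 0 ≤ b ≤ 6.
Every move lowers a or b (never raises either), so fill the grid row by row in increasing a, and left to right within a row: each cell's successors are then already labelled.
      b=0  b=1  b=2  b=3  b=4  b=5  b=6
a=0:    L    L    L    W    W    W    L
a=1:    L    L    L    W    W    W    L
a=2:    L    L    L    W    W    W    L
a=3:    L    L    L    W    W    W    L
a=4:    W    W    W    L    L    L    W
a=5:    W    W    W    L    L    L    W
Cells with no legal move (terminal, hence L): (0,0), (0,1), (0,2), (1,0), (1,1), (1,2), (2,0), (2,1), (2,2), (3,0), (3,1), (3,2).
The remaining L cells, each justified by listing all of its moves:
(0,6): L (sole option (0,3)(W) is W)
(1,6): L (sole option (1,3)(W) is W)
(2,6): L (sole option (2,3)(W) is W)
(3,6): L (sole option (3,3)(W) is W)
(4,3): L (options (0,3)(W), (4,0)(W) are all W)
(4,4): L (options (0,4)(W), (4,1)(W) are all W)
(4,5): L (options (0,5)(W), (4,2)(W) are all W)
(5,3): L (options (1,3)(W), (5,0)(W) are all W)
(5,4): L (options (1,4)(W), (5,1)(W) are all W)
(5,5): L (options (1,5)(W), (5,2)(W) are all W)
Every other cell has at least one move into one of the L cells above, so it is W.
(1,6): one of the L cells justified above, so L
(5,2): the move to (1,2) reaches an L cell, so W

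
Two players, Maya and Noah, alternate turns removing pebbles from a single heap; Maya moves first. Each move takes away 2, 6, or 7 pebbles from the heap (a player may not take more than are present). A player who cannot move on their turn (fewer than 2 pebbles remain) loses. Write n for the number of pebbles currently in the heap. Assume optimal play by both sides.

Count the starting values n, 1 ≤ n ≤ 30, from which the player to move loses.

Label each position W (a win for the player to move) or L (a loss). A position with no legal move is L; any other position is W exactly when some move reaches an L, and L when every move reaches a W.
n=0: no move → L
n=1: no move → L
n=2: →0(L), so W
n=3: →1(L), so W
n=4: →2(W) only, which is W, so L
n=5: →3(W) only, which is W, so L
n=6: →4(L), so W
n=7: →5(L), so W
n=8: →1(L), so W
n=9: →7(W), 3(W), 2(W) — all W, so L
n=10: →4(L), so W
n=11: →9(L), so W
n=12: →5(L), so W
n=13: →11(W), 7(W), 6(W) — all W, so L
n=14: →12(W), 8(W), 7(W) — all W, so L
n=15: →13(L), so W
n=16: →14(L), so W
n=17: →15(W), 11(W), 10(W) — all W, so L
n=18: →16(W), 12(W), 11(W) — all W, so L
n=19: →17(L), so W
n=20: →18(L), so W
n=21: →14(L), so W
n=22: →20(W), 16(W), 15(W) — all W, so L
n=23: →17(L), so W
n=24: →22(L), so W
n=25: →18(L), so W
n=26: →24(W), 20(W), 19(W) — all W, so L
n=27: →25(W), 21(W), 20(W) — all W, so L
n=28: →26(L), so W
n=29: →27(L), so W
n=30: →28(W), 24(W), 23(W) — all W, so L
L entries with 1 ≤ n ≤ 30 (n=0 is outside the asked range and is not counted): n = 1, 4, 5, 9, 13, 14, 17, 18, 22, 26, 27, 30; that makes 12.

12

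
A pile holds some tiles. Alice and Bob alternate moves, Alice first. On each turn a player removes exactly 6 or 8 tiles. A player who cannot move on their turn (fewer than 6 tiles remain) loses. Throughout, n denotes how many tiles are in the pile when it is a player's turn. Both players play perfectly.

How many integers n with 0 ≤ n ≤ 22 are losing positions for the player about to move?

12

Build the W/L table. Terminal = L. A non-terminal position is W if it has a move to some L; otherwise it is L.
n=0: no move → L
n=1: no move → L
n=2: no move → L
n=3: no move → L
n=4: no move → L
n=5: no move → L
n=6: →0(L), so W
n=7: →1(L), so W
n=8: →2(L), so W
n=9: →3(L), so W
n=10: →4(L), so W
n=11: →5(L), so W
n=12: →4(L), so W
n=13: →5(L), so W
n=14: →8(W), 6(W) — all W, so L
n=15: →9(W), 7(W) — all W, so L
n=16: →10(W), 8(W) — all W, so L
n=17: →11(W), 9(W) — all W, so L
n=18: →12(W), 10(W) — all W, so L
n=19: →13(W), 11(W) — all W, so L
n=20: →14(L), so W
n=21: →15(L), so W
n=22: →16(L), so W
L entries with 0 ≤ n ≤ 22: n = 0, 1, 2, 3, 4, 5, 14, 15, 16, 17, 18, 19; that makes 12.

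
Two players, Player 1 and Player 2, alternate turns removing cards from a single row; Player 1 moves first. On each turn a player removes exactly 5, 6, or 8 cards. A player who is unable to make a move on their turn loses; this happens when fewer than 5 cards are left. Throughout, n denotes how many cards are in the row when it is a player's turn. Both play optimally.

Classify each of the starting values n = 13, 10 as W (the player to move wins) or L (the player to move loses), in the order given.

13: L, 10: W

Build the W/L table. Terminal = L. A non-terminal position is W if it has a move to some L; otherwise it is L.
n=0: no move → L
n=1: no move → L
n=2: no move → L
n=3: no move → L
n=4: no move → L
n=5: can move to 0, which is L ⇒ W
n=6: can move to 1, which is L ⇒ W
n=7: can move to 2, which is L ⇒ W
n=8: can move to 3, which is L ⇒ W
n=9: can move to 4, which is L ⇒ W
n=10: can move to 4, which is L ⇒ W
n=11: can move to 3, which is L ⇒ W
n=12: can move to 4, which is L ⇒ W
n=13: moves to 8(W), 7(W), 5(W); every one is W ⇒ L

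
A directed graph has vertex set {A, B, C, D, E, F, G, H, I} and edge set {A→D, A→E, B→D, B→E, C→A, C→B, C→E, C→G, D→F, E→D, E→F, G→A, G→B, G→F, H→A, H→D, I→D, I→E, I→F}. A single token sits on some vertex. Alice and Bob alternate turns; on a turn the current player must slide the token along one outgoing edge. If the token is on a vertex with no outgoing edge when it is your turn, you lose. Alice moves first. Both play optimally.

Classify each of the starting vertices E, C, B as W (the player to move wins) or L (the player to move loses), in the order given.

Use the standard recursion: the mover loses at a terminal position; elsewhere, the mover wins exactly when some move hands the opponent an L position.
Every edge goes from a vertex to one that appears earlier in the order F, D, E, A, I, H, B, G, C, so processing vertices in that order labels each vertex after all of its successors.
F: no outgoing edge → L
D: →F(L), so W
E: →F(L), so W
A: →E(W), D(W) — all W, so L
I: →F(L), so W
H: →A(L), so W
B: →E(W), D(W) — all W, so L
G: →B(L), so W
C: →B(L), so W

E: W, C: W, B: L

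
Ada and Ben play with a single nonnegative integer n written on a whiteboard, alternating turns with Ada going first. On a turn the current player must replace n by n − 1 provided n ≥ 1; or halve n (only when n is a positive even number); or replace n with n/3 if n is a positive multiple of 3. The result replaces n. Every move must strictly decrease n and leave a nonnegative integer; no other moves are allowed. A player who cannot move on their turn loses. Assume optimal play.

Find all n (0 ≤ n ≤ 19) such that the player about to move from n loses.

0, 2, 5, 7, 9, 11, 13, 16, 19

Use the standard recursion: the mover loses at a terminal position; elsewhere, the mover wins exactly when some move hands the opponent an L position.
n=0: no move → L
n=1: W (go to 0, an L position)
n=2: L (sole option 1(W) is W)
n=3: W (go to 2, an L position)
n=4: W (go to 2, an L position)
n=5: L (sole option 4(W) is W)
n=6: W (go to 2, an L position)
n=7: L (sole option 6(W) is W)
n=8: W (go to 7, an L position)
n=9: L (options 3(W), 8(W) are all W)
n=10: W (go to 5, an L position)
n=11: L (sole option 10(W) is W)
n=12: W (go to 11, an L position)
n=13: L (sole option 12(W) is W)
n=14: W (go to 7, an L position)
n=15: W (go to 5, an L position)
n=16: L (options 8(W), 15(W) are all W)
n=17: W (go to 16, an L position)
n=18: W (go to 9, an L position)
n=19: L (sole option 18(W) is W)
The losing starting values of n are exactly the entries labelled L in this table (9 of them).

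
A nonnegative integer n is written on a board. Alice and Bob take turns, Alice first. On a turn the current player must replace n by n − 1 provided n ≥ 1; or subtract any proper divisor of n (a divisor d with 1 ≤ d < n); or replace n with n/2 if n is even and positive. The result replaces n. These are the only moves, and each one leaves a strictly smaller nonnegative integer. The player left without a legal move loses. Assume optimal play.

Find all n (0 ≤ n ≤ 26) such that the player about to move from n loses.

Build the W/L table. Terminal = L. A non-terminal position is W if it has a move to some L; otherwise it is L.
n=0: no move → L
n=1: can move to 0, which is L ⇒ W
n=2: the only move is to 1(W), a W ⇒ L
n=3: can move to 2, which is L ⇒ W
n=4: can move to 2, which is L ⇒ W
n=5: the only move is to 4(W), a W ⇒ L
n=6: can move to 5, which is L ⇒ W
n=7: the only move is to 6(W), a W ⇒ L
n=8: can move to 7, which is L ⇒ W
n=9: moves to 6(W), 8(W); every one is W ⇒ L
n=10: can move to 5, which is L ⇒ W
n=11: the only move is to 10(W), a W ⇒ L
n=12: can move to 9, which is L ⇒ W
n=13: the only move is to 12(W), a W ⇒ L
n=14: can move to 7, which is L ⇒ W
n=15: moves to 10(W), 12(W), 14(W); every one is W ⇒ L
n=16: can move to 15, which is L ⇒ W
n=17: the only move is to 16(W), a W ⇒ L
n=18: can move to 9, which is L ⇒ W
n=19: the only move is to 18(W), a W ⇒ L
n=20: can move to 15, which is L ⇒ W
n=21: moves to 14(W), 18(W), 20(W); every one is W ⇒ L
n=22: can move to 11, which is L ⇒ W
n=23: the only move is to 22(W), a W ⇒ L
n=24: can move to 21, which is L ⇒ W
n=25: moves to 20(W), 24(W); every one is W ⇒ L
n=26: can move to 13, which is L ⇒ W
Reading off the rows marked L gives the requested list; there are 13 such values of n.

0, 2, 5, 7, 9, 11, 13, 15, 17, 19, 21, 23, 25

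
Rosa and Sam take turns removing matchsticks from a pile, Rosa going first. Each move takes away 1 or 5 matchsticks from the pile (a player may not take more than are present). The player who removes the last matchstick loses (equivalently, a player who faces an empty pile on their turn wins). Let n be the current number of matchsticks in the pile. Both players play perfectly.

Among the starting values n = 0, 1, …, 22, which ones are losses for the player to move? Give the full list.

Use the standard recursion: the mover wins at a terminal position; elsewhere, the mover wins exactly when some move hands the opponent an L position.
n=0: no move; the opponent has just taken the last matchstick and therefore loses → W
n=1: only reaches 0(W), which is W → L
n=2: reaches L-position 1 → W
n=3: only reaches 2(W), which is W → L
n=4: reaches L-position 3 → W
n=5: only reaches 4(W), 0(W), all W → L
n=6: reaches L-position 5 → W
n=7: only reaches 6(W), 2(W), all W → L
n=8: reaches L-position 7 → W
n=9: only reaches 8(W), 4(W), all W → L
n=10: reaches L-position 9 → W
n=11: only reaches 10(W), 6(W), all W → L
n=12: reaches L-position 11 → W
n=13: only reaches 12(W), 8(W), all W → L
n=14: reaches L-position 13 → W
n=15: only reaches 14(W), 10(W), all W → L
n=16: reaches L-position 15 → W
n=17: only reaches 16(W), 12(W), all W → L
n=18: reaches L-position 17 → W
n=19: only reaches 18(W), 14(W), all W → L
n=20: reaches L-position 19 → W
n=21: only reaches 20(W), 16(W), all W → L
n=22: reaches L-position 21 → W
Reading off the rows marked L gives the requested list; there are 11 such values of n.

1, 3, 5, 7, 9, 11, 13, 15, 17, 19, 21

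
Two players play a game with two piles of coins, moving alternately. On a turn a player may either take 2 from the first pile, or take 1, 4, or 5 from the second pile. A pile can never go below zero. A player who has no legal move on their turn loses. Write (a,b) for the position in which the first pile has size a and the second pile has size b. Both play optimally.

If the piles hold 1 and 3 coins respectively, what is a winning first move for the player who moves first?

Use the standard recursion: the mover loses at a terminal position; elsewhere, the mover wins exactly when some move hands the opponent an L position.
No move ever increases a pile, so every position that can arise here has a ≤ 1 and b ≤ 3; it is enough to label the cells with 0 ≤ a ≤ 1 and 0 ≤ b ≤ 3.
Every move lowers a or b (never raises either), so fill the grid row by row in increasing a, and left to right within a row: each cell's successors are then already labelled.
      b=0  b=1  b=2  b=3
a=0:    L    W    L    W
a=1:    L    W    L    W
Cells with no legal move (terminal, hence L): (0,0), (1,0).
The remaining L cells, each justified by listing all of its moves:
(0,2): only reaches (0,1)(W), which is W → L
(1,2): only reaches (1,1)(W), which is W → L
Every other cell has at least one move into one of the L cells above, so it is W.
From (1,3), the L positions reachable in one move are: (1,2).

Move to (1,2).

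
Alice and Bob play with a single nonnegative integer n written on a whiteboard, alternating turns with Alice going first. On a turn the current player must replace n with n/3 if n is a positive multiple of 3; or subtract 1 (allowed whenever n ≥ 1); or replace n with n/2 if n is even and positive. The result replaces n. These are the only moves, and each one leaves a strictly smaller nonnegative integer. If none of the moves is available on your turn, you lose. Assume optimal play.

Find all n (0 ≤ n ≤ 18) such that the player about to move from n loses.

0, 2, 5, 7, 9, 11, 13, 16

Work bottom-up. With no move the player to move loses. Otherwise the position is W if at least one move leads to an L position for the opponent, and L if every move leads to a W.
n=0: no move → L
n=1: reaches L-position 0 → W
n=2: only reaches 1(W), which is W → L
n=3: reaches L-position 2 → W
n=4: reaches L-position 2 → W
n=5: only reaches 4(W), which is W → L
n=6: reaches L-position 2 → W
n=7: only reaches 6(W), which is W → L
n=8: reaches L-position 7 → W
n=9: only reaches 3(W), 8(W), all W → L
n=10: reaches L-position 5 → W
n=11: only reaches 10(W), which is W → L
n=12: reaches L-position 11 → W
n=13: only reaches 12(W), which is W → L
n=14: reaches L-position 7 → W
n=15: reaches L-position 5 → W
n=16: only reaches 8(W), 15(W), all W → L
n=17: reaches L-position 16 → W
n=18: reaches L-position 9 → W
Reading off the rows marked L gives the requested list; there are 8 such values of n.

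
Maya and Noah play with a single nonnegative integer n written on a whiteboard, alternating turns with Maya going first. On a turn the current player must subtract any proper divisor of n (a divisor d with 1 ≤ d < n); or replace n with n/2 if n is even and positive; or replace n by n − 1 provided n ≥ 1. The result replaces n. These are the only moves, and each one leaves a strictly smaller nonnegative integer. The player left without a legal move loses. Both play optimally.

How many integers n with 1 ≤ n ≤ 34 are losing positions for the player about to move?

16

Positions with no move are L. A position that does have a move is losing for the player to move precisely when every available move leads to a winning position for the opponent. Fill in the labels:
n=0: no move → L
n=1: reaches L-position 0 → W
n=2: only reaches 1(W), which is W → L
n=3: reaches L-position 2 → W
n=4: reaches L-position 2 → W
n=5: only reaches 4(W), which is W → L
n=6: reaches L-position 5 → W
n=7: only reaches 6(W), which is W → L
n=8: reaches L-position 7 → W
n=9: only reaches 6(W), 8(W), all W → L
n=10: reaches L-position 5 → W
n=11: only reaches 10(W), which is W → L
n=12: reaches L-position 9 → W
n=13: only reaches 12(W), which is W → L
n=14: reaches L-position 7 → W
n=15: only reaches 10(W), 12(W), 14(W), all W → L
n=16: reaches L-position 15 → W
n=17: only reaches 16(W), which is W → L
n=18: reaches L-position 9 → W
n=19: only reaches 18(W), which is W → L
n=20: reaches L-position 15 → W
n=21: only reaches 14(W), 18(W), 20(W), all W → L
n=22: reaches L-position 11 → W
n=23: only reaches 22(W), which is W → L
n=24: reaches L-position 21 → W
n=25: only reaches 20(W), 24(W), all W → L
n=26: reaches L-position 13 → W
n=27: only reaches 18(W), 24(W), 26(W), all W → L
n=28: reaches L-position 21 → W
n=29: only reaches 28(W), which is W → L
n=30: reaches L-position 15 → W
n=31: only reaches 30(W), which is W → L
n=32: reaches L-position 31 → W
n=33: only reaches 22(W), 30(W), 32(W), all W → L
n=34: reaches L-position 17 → W
L entries with 1 ≤ n ≤ 34 (n=0 is outside the asked range and is not counted): n = 2, 5, 7, 9, 11, 13, 15, 17, 19, 21, 23, 25, 27, 29, 31, 33; that makes 16.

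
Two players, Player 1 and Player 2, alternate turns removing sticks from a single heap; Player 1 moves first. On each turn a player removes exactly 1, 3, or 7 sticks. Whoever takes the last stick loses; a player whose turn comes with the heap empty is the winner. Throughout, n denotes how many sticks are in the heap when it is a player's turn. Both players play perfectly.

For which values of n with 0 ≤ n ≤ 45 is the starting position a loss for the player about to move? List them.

1, 3, 5, 7, 9, 11, 13, 15, 17, 19, 21, 23, 25, 27, 29, 31, 33, 35, 37, 39, 41, 43, 45

Use the standard recursion: the mover wins at a terminal position; elsewhere, the mover wins exactly when some move hands the opponent an L position.
n=0: no move; the opponent has just taken the last stick and therefore loses → W
n=1: L (sole option 0(W) is W)
n=2: W (go to 1, an L position)
n=3: L (options 2(W), 0(W) are all W)
n=4: W (go to 3, an L position)
n=5: L (options 4(W), 2(W) are all W)
n=6: W (go to 5, an L position)
n=7: L (options 6(W), 4(W), 0(W) are all W)
n=8: W (go to 7, an L position)
n=9: L (options 8(W), 6(W), 2(W) are all W)
n=10: W (go to 9, an L position)
n=11: L (options 10(W), 8(W), 4(W) are all W)
n=12: W (go to 11, an L position)
n=13: L (options 12(W), 10(W), 6(W) are all W)
n=14: W (go to 13, an L position)
n=15: L (options 14(W), 12(W), 8(W) are all W)
n=16: W (go to 15, an L position)
n=17: L (options 16(W), 14(W), 10(W) are all W)
n=18: W (go to 17, an L position)
n=19: L (options 18(W), 16(W), 12(W) are all W)
n=20: W (go to 19, an L position)
n=21: L (options 20(W), 18(W), 14(W) are all W)
n=22: W (go to 21, an L position)
n=23: L (options 22(W), 20(W), 16(W) are all W)
n=24: W (go to 23, an L position)
n=25: L (options 24(W), 22(W), 18(W) are all W)
n=26: W (go to 25, an L position)
n=27: L (options 26(W), 24(W), 20(W) are all W)
n=28: W (go to 27, an L position)
n=29: L (options 28(W), 26(W), 22(W) are all W)
n=30: W (go to 29, an L position)
n=31: L (options 30(W), 28(W), 24(W) are all W)
n=32: W (go to 31, an L position)
n=33: L (options 32(W), 30(W), 26(W) are all W)
n=34: W (go to 33, an L position)
n=35: L (options 34(W), 32(W), 28(W) are all W)
n=36: W (go to 35, an L position)
n=37: L (options 36(W), 34(W), 30(W) are all W)
n=38: W (go to 37, an L position)
n=39: L (options 38(W), 36(W), 32(W) are all W)
n=40: W (go to 39, an L position)
n=41: L (options 40(W), 38(W), 34(W) are all W)
n=42: W (go to 41, an L position)
n=43: L (options 42(W), 40(W), 36(W) are all W)
n=44: W (go to 43, an L position)
n=45: L (options 44(W), 42(W), 38(W) are all W)
Reading off the rows marked L gives the requested list; there are 23 such values of n.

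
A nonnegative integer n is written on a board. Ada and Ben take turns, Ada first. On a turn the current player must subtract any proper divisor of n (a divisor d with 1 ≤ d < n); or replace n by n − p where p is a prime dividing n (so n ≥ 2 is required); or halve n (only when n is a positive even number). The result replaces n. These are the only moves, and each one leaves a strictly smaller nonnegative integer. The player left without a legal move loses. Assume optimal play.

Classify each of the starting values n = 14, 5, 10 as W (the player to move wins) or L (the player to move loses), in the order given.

14: L, 5: W, 10: W

Work bottom-up. With no move the player to move loses. Otherwise the position is W if at least one move leads to an L position for the opponent, and L if every move leads to a W.
n=0: no move → L
n=1: no move → L
n=2: reaches L-position 0 → W
n=3: reaches L-position 0 → W
n=4: only reaches 2(W), 3(W), all W → L
n=5: reaches L-position 0 → W
n=6: reaches L-position 4 → W
n=7: reaches L-position 0 → W
n=8: reaches L-position 4 → W
n=9: only reaches 6(W), 8(W), all W → L
n=10: reaches L-position 9 → W
n=11: reaches L-position 0 → W
n=12: reaches L-position 9 → W
n=13: reaches L-position 0 → W
n=14: only reaches 7(W), 12(W), 13(W), all W → L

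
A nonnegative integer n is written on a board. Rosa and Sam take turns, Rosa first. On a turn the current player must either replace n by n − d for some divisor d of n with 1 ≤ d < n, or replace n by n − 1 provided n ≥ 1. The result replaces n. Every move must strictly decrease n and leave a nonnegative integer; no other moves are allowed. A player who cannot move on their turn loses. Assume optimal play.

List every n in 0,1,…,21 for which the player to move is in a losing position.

0, 2, 5, 7, 9, 11, 13, 15, 17, 19, 21

Compute win/loss labels from the base case upward. A position with no move is L. Any other position is W if it can reach an L in one move, else L.
n=0: no move → L
n=1: can move to 0, which is L ⇒ W
n=2: the only move is to 1(W), a W ⇒ L
n=3: can move to 2, which is L ⇒ W
n=4: can move to 2, which is L ⇒ W
n=5: the only move is to 4(W), a W ⇒ L
n=6: can move to 5, which is L ⇒ W
n=7: the only move is to 6(W), a W ⇒ L
n=8: can move to 7, which is L ⇒ W
n=9: moves to 6(W), 8(W); every one is W ⇒ L
n=10: can move to 5, which is L ⇒ W
n=11: the only move is to 10(W), a W ⇒ L
n=12: can move to 9, which is L ⇒ W
n=13: the only move is to 12(W), a W ⇒ L
n=14: can move to 7, which is L ⇒ W
n=15: moves to 10(W), 12(W), 14(W); every one is W ⇒ L
n=16: can move to 15, which is L ⇒ W
n=17: the only move is to 16(W), a W ⇒ L
n=18: can move to 9, which is L ⇒ W
n=19: the only move is to 18(W), a W ⇒ L
n=20: can move to 15, which is L ⇒ W
n=21: moves to 14(W), 18(W), 20(W); every one is W ⇒ L
The losing starting values of n are exactly the entries labelled L in this table (11 of them).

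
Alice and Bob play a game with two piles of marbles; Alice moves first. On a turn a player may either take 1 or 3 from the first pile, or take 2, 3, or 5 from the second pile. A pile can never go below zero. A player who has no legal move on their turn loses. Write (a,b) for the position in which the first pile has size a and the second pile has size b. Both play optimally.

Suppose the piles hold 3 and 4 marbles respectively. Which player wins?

Classify positions by backward induction: terminal positions (no move available) are L. From any other position, the mover wins iff some move reaches an L.
No move ever increases a pile, so every position that can arise here has a ≤ 3 and b ≤ 4; it is enough to label the cells with 0 ≤ a ≤ 3 and 0 ≤ b ≤ 4.
Every move lowers a or b (never raises either), so fill the grid row by row in increasing a, and left to right within a row: each cell's successors are then already labelled.
      b=0  b=1  b=2  b=3  b=4
a=0:    L    L    W    W    W
a=1:    W    W    L    L    W
a=2:    L    L    W    W    W
a=3:    W    W    L    L    W
Cells with no legal move (terminal, hence L): (0,0), (0,1).
The remaining L cells, each justified by listing all of its moves:
(1,2): L (options (0,2)(W), (1,0)(W) are all W)
(1,3): L (options (0,3)(W), (1,1)(W), (1,0)(W) are all W)
(2,0): L (sole option (1,0)(W) is W)
(2,1): L (sole option (1,1)(W) is W)
(3,2): L (options (2,2)(W), (0,2)(W), (3,0)(W) are all W)
(3,3): L (options (2,3)(W), (0,3)(W), (3,1)(W), (3,0)(W) are all W)
Every other cell has at least one move into one of the L cells above, so it is W.
From (3,4) Alice can move to (3,2), reaching an L position.

Alice wins.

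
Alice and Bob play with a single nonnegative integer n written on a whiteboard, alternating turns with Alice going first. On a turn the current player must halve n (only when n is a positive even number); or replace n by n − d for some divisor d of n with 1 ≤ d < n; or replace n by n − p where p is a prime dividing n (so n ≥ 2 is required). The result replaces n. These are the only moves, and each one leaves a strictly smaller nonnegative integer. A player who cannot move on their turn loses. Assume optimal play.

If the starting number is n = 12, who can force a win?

Alice wins.

Use the standard recursion: the mover loses at a terminal position; elsewhere, the mover wins exactly when some move hands the opponent an L position.
n=0: no move → L
n=1: no move → L
n=2: →0(L), so W
n=3: →0(L), so W
n=4: →2(W), 3(W) — all W, so L
n=5: →0(L), so W
n=6: →4(L), so W
n=7: →0(L), so W
n=8: →4(L), so W
n=9: →6(W), 8(W) — all W, so L
n=10: →9(L), so W
n=11: →0(L), so W
n=12: →9(L), so W
The starting position 12 is W: Alice should move to 9, handing over an L position.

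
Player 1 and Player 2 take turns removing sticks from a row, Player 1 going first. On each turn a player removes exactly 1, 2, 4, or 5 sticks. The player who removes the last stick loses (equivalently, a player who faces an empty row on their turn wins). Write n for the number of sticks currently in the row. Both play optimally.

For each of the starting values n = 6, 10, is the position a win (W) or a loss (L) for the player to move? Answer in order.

Compute win/loss labels from the base case upward. A position with no move is W. Any other position is W if it can reach an L in one move, else L.
n=0: no move; the opponent has just taken the last stick and therefore loses → W
n=1: only reaches 0(W), which is W → L
n=2: reaches L-position 1 → W
n=3: reaches L-position 1 → W
n=4: only reaches 3(W), 2(W), 0(W), all W → L
n=5: reaches L-position 4 → W
n=6: reaches L-position 4 → W
n=7: only reaches 6(W), 5(W), 3(W), 2(W), all W → L
n=8: reaches L-position 7 → W
n=9: reaches L-position 7 → W
n=10: only reaches 9(W), 8(W), 6(W), 5(W), all W → L

6: W, 10: L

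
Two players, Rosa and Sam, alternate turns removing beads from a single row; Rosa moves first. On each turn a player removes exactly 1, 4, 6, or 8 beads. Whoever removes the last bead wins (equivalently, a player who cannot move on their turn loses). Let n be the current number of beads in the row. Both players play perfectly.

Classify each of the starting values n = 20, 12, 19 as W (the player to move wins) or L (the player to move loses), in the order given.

20: W, 12: L, 19: L

Classify positions by backward induction: terminal positions (no move available) are L. From any other position, the mover wins iff some move reaches an L.
n=0: no move → L
n=1: can move to 0, which is L ⇒ W
n=2: the only move is to 1(W), a W ⇒ L
n=3: can move to 2, which is L ⇒ W
n=4: can move to 0, which is L ⇒ W
n=5: moves to 4(W), 1(W); every one is W ⇒ L
n=6: can move to 5, which is L ⇒ W
n=7: moves to 6(W), 3(W), 1(W); every one is W ⇒ L
n=8: can move to 7, which is L ⇒ W
n=9: can move to 5, which is L ⇒ W
n=10: can move to 2, which is L ⇒ W
n=11: can move to 7, which is L ⇒ W
n=12: moves to 11(W), 8(W), 6(W), 4(W); every one is W ⇒ L
n=13: can move to 12, which is L ⇒ W
n=14: moves to 13(W), 10(W), 8(W), 6(W); every one is W ⇒ L
n=15: can move to 14, which is L ⇒ W
n=16: can move to 12, which is L ⇒ W
n=17: moves to 16(W), 13(W), 11(W), 9(W); every one is W ⇒ L
n=18: can move to 17, which is L ⇒ W
n=19: moves to 18(W), 15(W), 13(W), 11(W); every one is W ⇒ L
n=20: can move to 19, which is L ⇒ W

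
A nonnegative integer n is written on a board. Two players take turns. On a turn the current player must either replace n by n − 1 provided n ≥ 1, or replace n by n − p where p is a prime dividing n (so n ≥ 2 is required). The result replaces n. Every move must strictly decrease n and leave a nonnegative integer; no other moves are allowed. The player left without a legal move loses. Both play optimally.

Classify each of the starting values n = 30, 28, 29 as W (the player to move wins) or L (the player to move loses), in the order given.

30: W, 28: L, 29: W

Classify positions by backward induction: terminal positions (no move available) are L. From any other position, the mover wins iff some move reaches an L.
n=0: no move → L
n=1: W (go to 0, an L position)
n=2: W (go to 0, an L position)
n=3: W (go to 0, an L position)
n=4: L (options 2(W), 3(W) are all W)
n=5: W (go to 0, an L position)
n=6: W (go to 4, an L position)
n=7: W (go to 0, an L position)
n=8: L (options 6(W), 7(W) are all W)
n=9: W (go to 8, an L position)
n=10: W (go to 8, an L position)
n=11: W (go to 0, an L position)
n=12: L (options 9(W), 10(W), 11(W) are all W)
n=13: W (go to 0, an L position)
n=14: W (go to 12, an L position)
n=15: W (go to 12, an L position)
n=16: L (options 14(W), 15(W) are all W)
n=17: W (go to 0, an L position)
n=18: W (go to 16, an L position)
n=19: W (go to 0, an L position)
n=20: L (options 15(W), 18(W), 19(W) are all W)
n=21: W (go to 20, an L position)
n=22: W (go to 20, an L position)
n=23: W (go to 0, an L position)
n=24: L (options 21(W), 22(W), 23(W) are all W)
n=25: W (go to 20, an L position)
n=26: W (go to 24, an L position)
n=27: W (go to 24, an L position)
n=28: L (options 21(W), 26(W), 27(W) are all W)
n=29: W (go to 0, an L position)
n=30: W (go to 28, an L position)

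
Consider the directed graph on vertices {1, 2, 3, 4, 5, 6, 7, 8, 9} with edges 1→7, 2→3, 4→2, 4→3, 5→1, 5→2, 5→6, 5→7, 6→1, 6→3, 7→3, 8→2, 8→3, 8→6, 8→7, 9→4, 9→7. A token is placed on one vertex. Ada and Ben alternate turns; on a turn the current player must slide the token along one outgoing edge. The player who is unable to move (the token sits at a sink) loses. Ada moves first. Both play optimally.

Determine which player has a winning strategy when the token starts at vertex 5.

Ada wins.

Label each position W (a win for the player to move) or L (a loss). A position with no legal move is L; any other position is W exactly when some move reaches an L, and L when every move reaches a W.
Every edge goes from a vertex to one that appears earlier in the order 3, 7, 1, 6, 2, 5, 4, 8, 9, so processing vertices in that order labels each vertex after all of its successors.
3: no outgoing edge → L
7: W (go to 3, an L position)
1: L (sole option 7(W) is W)
6: W (go to 1, an L position)
2: W (go to 3, an L position)
5: W (go to 1, an L position)
4: W (go to 3, an L position)
8: W (go to 3, an L position)
9: L (options 4(W), 7(W) are all W)
From 5 Ada can move to 1, reaching an L position.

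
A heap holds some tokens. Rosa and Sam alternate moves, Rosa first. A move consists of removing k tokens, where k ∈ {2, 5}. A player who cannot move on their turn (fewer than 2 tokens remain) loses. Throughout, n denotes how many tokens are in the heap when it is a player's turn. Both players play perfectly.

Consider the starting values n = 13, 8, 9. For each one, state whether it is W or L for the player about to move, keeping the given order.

Label each position W (a win for the player to move) or L (a loss). A position with no legal move is L; any other position is W exactly when some move reaches an L, and L when every move reaches a W.
n=0: no move → L
n=1: no move → L
n=2: reaches L-position 0 → W
n=3: reaches L-position 1 → W
n=4: only reaches 2(W), which is W → L
n=5: reaches L-position 0 → W
n=6: reaches L-position 4 → W
n=7: only reaches 5(W), 2(W), all W → L
n=8: only reaches 6(W), 3(W), all W → L
n=9: reaches L-position 7 → W
n=10: reaches L-position 8 → W
n=11: only reaches 9(W), 6(W), all W → L
n=12: reaches L-position 7 → W
n=13: reaches L-position 11 → W

13: W, 8: L, 9: W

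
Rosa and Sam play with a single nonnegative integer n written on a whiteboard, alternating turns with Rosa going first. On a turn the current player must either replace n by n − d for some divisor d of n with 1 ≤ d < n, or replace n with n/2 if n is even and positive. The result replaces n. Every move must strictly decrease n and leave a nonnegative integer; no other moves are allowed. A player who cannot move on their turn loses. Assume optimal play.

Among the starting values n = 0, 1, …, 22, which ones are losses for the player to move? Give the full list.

0, 1, 3, 5, 7, 9, 11, 13, 15, 17, 19, 21

Work bottom-up. With no move the player to move loses. Otherwise the position is W if at least one move leads to an L position for the opponent, and L if every move leads to a W.
n=0: no move → L
n=1: no move → L
n=2: can move to 1, which is L ⇒ W
n=3: the only move is to 2(W), a W ⇒ L
n=4: can move to 3, which is L ⇒ W
n=5: the only move is to 4(W), a W ⇒ L
n=6: can move to 3, which is L ⇒ W
n=7: the only move is to 6(W), a W ⇒ L
n=8: can move to 7, which is L ⇒ W
n=9: moves to 6(W), 8(W); every one is W ⇒ L
n=10: can move to 5, which is L ⇒ W
n=11: the only move is to 10(W), a W ⇒ L
n=12: can move to 9, which is L ⇒ W
n=13: the only move is to 12(W), a W ⇒ L
n=14: can move to 7, which is L ⇒ W
n=15: moves to 10(W), 12(W), 14(W); every one is W ⇒ L
n=16: can move to 15, which is L ⇒ W
n=17: the only move is to 16(W), a W ⇒ L
n=18: can move to 9, which is L ⇒ W
n=19: the only move is to 18(W), a W ⇒ L
n=20: can move to 15, which is L ⇒ W
n=21: moves to 14(W), 18(W), 20(W); every one is W ⇒ L
n=22: can move to 11, which is L ⇒ W
The losing starting values of n are exactly the entries labelled L in this table (12 of them).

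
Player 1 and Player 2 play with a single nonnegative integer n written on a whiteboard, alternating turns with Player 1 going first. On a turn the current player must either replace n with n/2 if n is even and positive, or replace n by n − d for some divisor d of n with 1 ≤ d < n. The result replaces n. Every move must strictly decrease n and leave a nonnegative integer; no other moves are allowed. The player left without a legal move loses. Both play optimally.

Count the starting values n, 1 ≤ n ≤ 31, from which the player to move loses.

Build the W/L table. Terminal = L. A non-terminal position is W if it has a move to some L; otherwise it is L.
n=0: no move → L
n=1: no move → L
n=2: →1(L), so W
n=3: →2(W) only, which is W, so L
n=4: →3(L), so W
n=5: →4(W) only, which is W, so L
n=6: →3(L), so W
n=7: →6(W) only, which is W, so L
n=8: →7(L), so W
n=9: →6(W), 8(W) — all W, so L
n=10: →5(L), so W
n=11: →10(W) only, which is W, so L
n=12: →9(L), so W
n=13: →12(W) only, which is W, so L
n=14: →7(L), so W
n=15: →10(W), 12(W), 14(W) — all W, so L
n=16: →15(L), so W
n=17: →16(W) only, which is W, so L
n=18: →9(L), so W
n=19: →18(W) only, which is W, so L
n=20: →15(L), so W
n=21: →14(W), 18(W), 20(W) — all W, so L
n=22: →11(L), so W
n=23: →22(W) only, which is W, so L
n=24: →21(L), so W
n=25: →20(W), 24(W) — all W, so L
n=26: →13(L), so W
n=27: →18(W), 24(W), 26(W) — all W, so L
n=28: →21(L), so W
n=29: →28(W) only, which is W, so L
n=30: →15(L), so W
n=31: →30(W) only, which is W, so L
L entries with 1 ≤ n ≤ 31 (n=0 is outside the asked range and is not counted): n = 1, 3, 5, 7, 9, 11, 13, 15, 17, 19, 21, 23, 25, 27, 29, 31; that makes 16.

16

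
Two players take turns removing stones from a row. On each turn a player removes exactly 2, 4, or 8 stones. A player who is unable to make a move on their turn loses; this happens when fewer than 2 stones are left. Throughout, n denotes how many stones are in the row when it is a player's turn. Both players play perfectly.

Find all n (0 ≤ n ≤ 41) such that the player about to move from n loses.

0, 1, 6, 7, 12, 13, 18, 19, 24, 25, 30, 31, 36, 37

Label each position W (a win for the player to move) or L (a loss). A position with no legal move is L; any other position is W exactly when some move reaches an L, and L when every move reaches a W.
n=0: no move → L
n=1: no move → L
n=2: can move to 0, which is L ⇒ W
n=3: can move to 1, which is L ⇒ W
n=4: can move to 0, which is L ⇒ W
n=5: can move to 1, which is L ⇒ W
n=6: moves to 4(W), 2(W); every one is W ⇒ L
n=7: moves to 5(W), 3(W); every one is W ⇒ L
n=8: can move to 6, which is L ⇒ W
n=9: can move to 7, which is L ⇒ W
n=10: can move to 6, which is L ⇒ W
n=11: can move to 7, which is L ⇒ W
n=12: moves to 10(W), 8(W), 4(W); every one is W ⇒ L
n=13: moves to 11(W), 9(W), 5(W); every one is W ⇒ L
n=14: can move to 12, which is L ⇒ W
n=15: can move to 13, which is L ⇒ W
n=16: can move to 12, which is L ⇒ W
n=17: can move to 13, which is L ⇒ W
n=18: moves to 16(W), 14(W), 10(W); every one is W ⇒ L
n=19: moves to 17(W), 15(W), 11(W); every one is W ⇒ L
n=20: can move to 18, which is L ⇒ W
n=21: can move to 19, which is L ⇒ W
n=22: can move to 18, which is L ⇒ W
n=23: can move to 19, which is L ⇒ W
n=24: moves to 22(W), 20(W), 16(W); every one is W ⇒ L
n=25: moves to 23(W), 21(W), 17(W); every one is W ⇒ L
n=26: can move to 24, which is L ⇒ W
n=27: can move to 25, which is L ⇒ W
n=28: can move to 24, which is L ⇒ W
n=29: can move to 25, which is L ⇒ W
n=30: moves to 28(W), 26(W), 22(W); every one is W ⇒ L
n=31: moves to 29(W), 27(W), 23(W); every one is W ⇒ L
n=32: can move to 30, which is L ⇒ W
n=33: can move to 31, which is L ⇒ W
n=34: can move to 30, which is L ⇒ W
n=35: can move to 31, which is L ⇒ W
n=36: moves to 34(W), 32(W), 28(W); every one is W ⇒ L
n=37: moves to 35(W), 33(W), 29(W); every one is W ⇒ L
n=38: can move to 36, which is L ⇒ W
n=39: can move to 37, which is L ⇒ W
n=40: can move to 36, which is L ⇒ W
n=41: can move to 37, which is L ⇒ W
The losing starting values of n are exactly the entries labelled L in this table (14 of them).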